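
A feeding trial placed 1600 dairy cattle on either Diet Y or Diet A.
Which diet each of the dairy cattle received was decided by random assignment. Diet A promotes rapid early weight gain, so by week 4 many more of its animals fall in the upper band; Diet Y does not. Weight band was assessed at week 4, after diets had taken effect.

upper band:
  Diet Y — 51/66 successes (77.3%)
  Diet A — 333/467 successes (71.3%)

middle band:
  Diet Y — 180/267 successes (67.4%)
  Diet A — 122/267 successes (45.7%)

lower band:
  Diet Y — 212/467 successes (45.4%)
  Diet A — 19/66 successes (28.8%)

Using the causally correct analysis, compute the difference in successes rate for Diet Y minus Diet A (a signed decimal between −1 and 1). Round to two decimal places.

Week-4 weight band here is a post-treatment variable shaped by the diet; conditioning on it would introduce bias rather than remove it. The overall comparison is the causal one.
The causal difference is the pooled difference: 0.554 − 0.593 = -0.039.

-0.04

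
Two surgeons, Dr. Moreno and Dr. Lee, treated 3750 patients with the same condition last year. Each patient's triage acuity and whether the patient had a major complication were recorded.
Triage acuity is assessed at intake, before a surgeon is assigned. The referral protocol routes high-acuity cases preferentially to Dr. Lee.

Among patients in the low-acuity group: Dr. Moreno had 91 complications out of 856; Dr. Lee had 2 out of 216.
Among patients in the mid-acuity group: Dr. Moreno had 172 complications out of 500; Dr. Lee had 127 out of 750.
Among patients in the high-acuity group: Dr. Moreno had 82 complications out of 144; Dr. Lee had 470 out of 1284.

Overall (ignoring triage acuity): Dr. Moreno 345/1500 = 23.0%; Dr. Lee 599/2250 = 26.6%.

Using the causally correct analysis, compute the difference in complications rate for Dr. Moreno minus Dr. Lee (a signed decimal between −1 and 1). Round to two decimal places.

+0.16

Here triage acuity is a common cause — it drives both which surgeon a case falls under and the outcome. The crude comparison mixes populations; the stratum-specific rates are the causally relevant ones.
Adjusting over the population distribution of triage acuity: 0.286·(0.106−0.009) + 0.333·(0.344−0.169) + 0.381·(0.569−0.366) = +0.163.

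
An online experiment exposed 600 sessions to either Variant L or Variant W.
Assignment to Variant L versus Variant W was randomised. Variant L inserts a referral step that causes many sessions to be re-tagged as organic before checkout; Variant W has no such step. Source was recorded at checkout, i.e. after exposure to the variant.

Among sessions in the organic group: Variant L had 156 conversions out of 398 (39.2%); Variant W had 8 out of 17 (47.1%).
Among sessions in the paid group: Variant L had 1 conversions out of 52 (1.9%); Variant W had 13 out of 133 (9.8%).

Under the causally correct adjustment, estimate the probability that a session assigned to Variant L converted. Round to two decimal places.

Traffic source here is a post-treatment variable shaped by the variant; conditioning on it would introduce bias rather than remove it. The overall comparison is the causal one.
So P(outcome | do(Variant L)) is just the pooled rate for Variant L: 157/450 = 0.349.

0.35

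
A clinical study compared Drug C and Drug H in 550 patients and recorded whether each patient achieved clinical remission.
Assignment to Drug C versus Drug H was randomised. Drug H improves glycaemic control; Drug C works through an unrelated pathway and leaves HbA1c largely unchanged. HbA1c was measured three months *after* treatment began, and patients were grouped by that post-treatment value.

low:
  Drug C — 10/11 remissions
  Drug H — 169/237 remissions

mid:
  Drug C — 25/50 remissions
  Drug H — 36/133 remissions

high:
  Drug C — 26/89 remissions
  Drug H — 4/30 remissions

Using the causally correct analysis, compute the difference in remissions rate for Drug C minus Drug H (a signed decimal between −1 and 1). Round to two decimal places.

Stratifying would compare drugs among patients the drugs themselves sorted into HbA1c groups — a form of selection on an intermediate. The unconditioned pooled rates give the total causal effect.
The causal difference is the pooled difference: 0.407 − 0.522 = -0.116.

-0.12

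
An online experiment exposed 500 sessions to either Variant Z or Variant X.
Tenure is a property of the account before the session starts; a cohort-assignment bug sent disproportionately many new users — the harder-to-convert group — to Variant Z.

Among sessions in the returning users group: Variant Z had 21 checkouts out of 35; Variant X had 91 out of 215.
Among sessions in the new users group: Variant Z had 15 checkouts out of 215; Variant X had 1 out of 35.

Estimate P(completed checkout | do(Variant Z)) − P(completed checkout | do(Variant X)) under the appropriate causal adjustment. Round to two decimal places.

The imbalance in user tenure arose from how sessions were allocated, not from anything the variant did; and user tenure independently affects the outcome. The pooled gap is confounded — condition on user tenure.
Adjusting over the population distribution of user tenure: 0.500·(0.600−0.423) + 0.500·(0.070−0.029) = +0.109.

+0.11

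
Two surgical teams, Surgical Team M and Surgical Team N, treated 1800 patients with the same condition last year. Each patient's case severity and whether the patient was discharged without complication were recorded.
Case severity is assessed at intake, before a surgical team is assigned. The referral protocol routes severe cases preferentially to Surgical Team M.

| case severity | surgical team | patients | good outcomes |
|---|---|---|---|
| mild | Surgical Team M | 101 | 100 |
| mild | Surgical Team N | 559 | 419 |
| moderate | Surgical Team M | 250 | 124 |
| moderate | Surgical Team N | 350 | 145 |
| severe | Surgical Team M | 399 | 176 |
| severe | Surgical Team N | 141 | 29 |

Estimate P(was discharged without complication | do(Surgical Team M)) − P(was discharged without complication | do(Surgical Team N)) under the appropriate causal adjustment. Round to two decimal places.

+0.19

Within every case severity level Surgical Team M has the higher rate, yet pooled Surgical Team N does — Simpson's reversal.
Case severity satisfies the back-door criterion: it is not a descendant of the surgical team, and it blocks the spurious path from surgical team to outcome. Adjusting for it (i.e., using the within-case severity rates) gives the causal effect.
Adjusting over the population distribution of case severity: 0.367·(0.990−0.750) + 0.333·(0.496−0.414) + 0.300·(0.441−0.206) = +0.186.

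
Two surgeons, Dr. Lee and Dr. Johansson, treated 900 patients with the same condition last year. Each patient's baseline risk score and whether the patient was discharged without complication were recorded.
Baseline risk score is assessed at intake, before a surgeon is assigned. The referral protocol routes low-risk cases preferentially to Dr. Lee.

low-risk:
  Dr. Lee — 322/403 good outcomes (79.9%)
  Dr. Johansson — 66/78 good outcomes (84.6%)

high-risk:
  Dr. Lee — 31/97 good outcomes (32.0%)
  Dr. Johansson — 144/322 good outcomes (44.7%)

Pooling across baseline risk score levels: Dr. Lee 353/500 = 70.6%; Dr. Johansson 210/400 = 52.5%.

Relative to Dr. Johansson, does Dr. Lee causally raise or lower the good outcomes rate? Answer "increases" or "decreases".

Baseline risk score is set before the surgeon has any effect — it is not caused by the surgeon — and it independently drives the outcome. That makes it a confounder, so the causal comparison is within baseline risk score levels.
Within each level — low-risk: 79.9% vs 84.6%; high-risk: 32.0% vs 44.7% — Dr. Johansson is higher every time.

decreases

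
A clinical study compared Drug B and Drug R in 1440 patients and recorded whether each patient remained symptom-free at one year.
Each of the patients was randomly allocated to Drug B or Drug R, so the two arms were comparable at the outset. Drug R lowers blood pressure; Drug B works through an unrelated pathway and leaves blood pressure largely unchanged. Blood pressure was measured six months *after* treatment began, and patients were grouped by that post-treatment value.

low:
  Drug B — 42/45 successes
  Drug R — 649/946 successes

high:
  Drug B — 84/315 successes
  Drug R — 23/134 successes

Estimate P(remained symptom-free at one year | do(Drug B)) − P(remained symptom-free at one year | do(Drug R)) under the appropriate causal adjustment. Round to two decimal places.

-0.27

Stratifying would compare drugs among patients the drugs themselves sorted into blood pressure groups — a form of selection on an intermediate. The unconditioned pooled rates give the total causal effect.
The causal difference is the pooled difference: 0.350 − 0.622 = -0.272.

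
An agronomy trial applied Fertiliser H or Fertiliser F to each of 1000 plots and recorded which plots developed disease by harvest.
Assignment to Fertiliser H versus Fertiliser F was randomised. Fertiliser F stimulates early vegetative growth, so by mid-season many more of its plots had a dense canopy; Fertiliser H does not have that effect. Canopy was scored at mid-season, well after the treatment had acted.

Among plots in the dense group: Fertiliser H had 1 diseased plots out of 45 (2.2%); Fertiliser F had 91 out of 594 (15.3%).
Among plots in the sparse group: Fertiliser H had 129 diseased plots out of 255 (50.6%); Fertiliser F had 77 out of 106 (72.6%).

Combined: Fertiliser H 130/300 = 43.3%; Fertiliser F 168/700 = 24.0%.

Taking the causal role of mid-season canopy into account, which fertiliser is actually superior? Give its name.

The mid-season canopy-specific comparison favours Fertiliser H throughout, but the pooled figures favour Fertiliser F. The question is whether to condition on mid-season canopy.
Mid-season canopy is recorded after the fertiliser and is itself shifted by it — it sits on the causal path from fertiliser to outcome. Conditioning on a mediator would strip out part of the effect we want; the pooled comparison gives the total causal effect.
Pooled: Fertiliser H 43.3% vs Fertiliser F 24.0%; Fertiliser F is lower overall.

Fertiliser F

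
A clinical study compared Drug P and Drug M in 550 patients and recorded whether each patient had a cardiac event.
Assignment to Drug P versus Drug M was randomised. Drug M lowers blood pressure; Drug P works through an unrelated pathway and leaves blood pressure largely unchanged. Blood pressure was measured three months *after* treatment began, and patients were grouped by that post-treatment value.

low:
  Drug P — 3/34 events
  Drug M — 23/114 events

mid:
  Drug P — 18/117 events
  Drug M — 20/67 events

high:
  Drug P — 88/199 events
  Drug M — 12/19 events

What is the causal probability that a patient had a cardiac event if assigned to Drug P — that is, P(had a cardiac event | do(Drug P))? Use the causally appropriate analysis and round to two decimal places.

0.31

Blood pressure is recorded after the drug and is itself shifted by it — it sits on the causal path from drug to outcome. Conditioning on a mediator would strip out part of the effect we want; the pooled comparison gives the total causal effect.
So P(outcome | do(Drug P)) is just the pooled rate for Drug P: 109/350 = 0.311.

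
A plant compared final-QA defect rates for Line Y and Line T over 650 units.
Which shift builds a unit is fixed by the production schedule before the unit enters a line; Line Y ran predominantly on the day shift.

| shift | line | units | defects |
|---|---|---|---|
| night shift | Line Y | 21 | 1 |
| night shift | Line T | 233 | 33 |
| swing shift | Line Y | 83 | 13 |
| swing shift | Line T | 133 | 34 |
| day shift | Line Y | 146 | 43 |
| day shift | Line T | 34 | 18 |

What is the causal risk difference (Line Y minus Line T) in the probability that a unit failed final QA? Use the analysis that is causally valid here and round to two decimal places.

-0.13

The imbalance in shift arose from how units were allocated, not from anything the line did; and shift independently affects the outcome. The pooled gap is confounded — condition on shift.
Adjusting over the population distribution of shift: 0.391·(0.048−0.142) + 0.332·(0.157−0.256) + 0.277·(0.295−0.529) = -0.135.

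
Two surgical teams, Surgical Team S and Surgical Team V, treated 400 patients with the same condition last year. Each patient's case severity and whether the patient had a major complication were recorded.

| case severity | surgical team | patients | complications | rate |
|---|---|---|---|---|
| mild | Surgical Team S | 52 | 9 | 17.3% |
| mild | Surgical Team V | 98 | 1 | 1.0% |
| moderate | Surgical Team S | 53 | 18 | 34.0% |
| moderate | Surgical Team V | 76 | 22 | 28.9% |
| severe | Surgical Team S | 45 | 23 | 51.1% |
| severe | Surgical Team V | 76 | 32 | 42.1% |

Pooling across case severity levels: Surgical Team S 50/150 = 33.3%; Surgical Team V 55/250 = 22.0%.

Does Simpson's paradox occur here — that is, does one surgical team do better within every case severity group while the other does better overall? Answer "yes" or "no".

no

Within each case severity level (mild 17.3% vs 1.0%; moderate 34.0% vs 28.9%; severe 51.1% vs 42.1%), Surgical Team V has the lower rate every time. Pooled: 33.3% vs 22.0% — Surgical Team V has the lower rate overall. They agree.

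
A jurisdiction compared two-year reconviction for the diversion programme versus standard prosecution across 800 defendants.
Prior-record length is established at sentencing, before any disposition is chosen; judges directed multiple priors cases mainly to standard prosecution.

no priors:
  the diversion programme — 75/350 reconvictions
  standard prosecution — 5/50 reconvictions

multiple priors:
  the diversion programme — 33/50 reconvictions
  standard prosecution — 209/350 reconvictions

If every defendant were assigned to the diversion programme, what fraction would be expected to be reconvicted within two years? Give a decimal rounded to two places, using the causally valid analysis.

Prior-record length is set before the disposition has any effect — it is not caused by the disposition — and it independently drives the outcome. That makes it a confounder, so the causal comparison is within prior-record length levels.
Standardising the diversion programme to the population prior-record length mix: 0.500·75/350 + 0.500·33/50 = 0.437.

0.44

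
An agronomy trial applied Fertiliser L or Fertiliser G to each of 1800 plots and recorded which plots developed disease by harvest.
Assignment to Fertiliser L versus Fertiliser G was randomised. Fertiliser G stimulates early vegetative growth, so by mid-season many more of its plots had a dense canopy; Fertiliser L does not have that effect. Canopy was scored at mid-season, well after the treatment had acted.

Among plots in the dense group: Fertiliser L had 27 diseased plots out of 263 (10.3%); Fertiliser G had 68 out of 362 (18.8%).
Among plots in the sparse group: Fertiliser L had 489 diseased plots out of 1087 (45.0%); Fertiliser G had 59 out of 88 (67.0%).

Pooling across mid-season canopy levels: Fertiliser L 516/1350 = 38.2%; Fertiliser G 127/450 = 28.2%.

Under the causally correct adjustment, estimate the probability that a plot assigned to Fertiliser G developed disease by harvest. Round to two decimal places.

0.28

Within every mid-season canopy level Fertiliser L has the lower rate, yet pooled Fertiliser G does — Simpson's reversal.
Mid-season canopy is downstream of the fertiliser. One should not condition on a consequence of treatment, so the overall rates are the right comparison.
So P(outcome | do(Fertiliser G)) is just the pooled rate for Fertiliser G: 127/450 = 0.282.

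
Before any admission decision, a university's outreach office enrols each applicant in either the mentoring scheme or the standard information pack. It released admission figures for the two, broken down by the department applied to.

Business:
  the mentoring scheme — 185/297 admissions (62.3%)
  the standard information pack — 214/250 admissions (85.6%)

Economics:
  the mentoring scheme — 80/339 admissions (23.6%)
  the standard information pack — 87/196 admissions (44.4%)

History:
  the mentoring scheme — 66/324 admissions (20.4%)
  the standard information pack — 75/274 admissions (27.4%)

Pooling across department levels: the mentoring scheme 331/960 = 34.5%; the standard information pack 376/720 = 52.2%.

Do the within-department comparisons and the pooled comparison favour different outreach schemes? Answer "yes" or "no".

Within each department level (Business 62.3% vs 85.6%; Economics 23.6% vs 44.4%; History 20.4% vs 27.4%), the standard information pack has the higher rate every time. Pooled: 34.5% vs 52.2% — the standard information pack has the higher rate overall. They agree.

no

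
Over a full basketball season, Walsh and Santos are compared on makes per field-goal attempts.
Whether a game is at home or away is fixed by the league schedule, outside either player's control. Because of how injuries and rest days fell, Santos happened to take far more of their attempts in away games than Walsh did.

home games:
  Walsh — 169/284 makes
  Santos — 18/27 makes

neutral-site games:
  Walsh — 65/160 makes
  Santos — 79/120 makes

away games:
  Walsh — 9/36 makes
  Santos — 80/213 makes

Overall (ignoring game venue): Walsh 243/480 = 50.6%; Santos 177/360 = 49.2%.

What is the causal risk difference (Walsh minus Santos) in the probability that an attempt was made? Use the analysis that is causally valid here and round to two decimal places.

-0.15

Santos is higher inside every game venue stratum but Walsh is higher in aggregate. Whether to stratify depends on how game venue relates to the player.
Nothing the player does changes game venue; the imbalance is an allocation artefact. With game venue also predicting the outcome, the pooled figure is confounded, and the within-stratum comparison is the causal one.
Adjusting over the population distribution of game venue: 0.370·(0.595−0.667) + 0.333·(0.406−0.658) + 0.296·(0.250−0.376) = -0.148.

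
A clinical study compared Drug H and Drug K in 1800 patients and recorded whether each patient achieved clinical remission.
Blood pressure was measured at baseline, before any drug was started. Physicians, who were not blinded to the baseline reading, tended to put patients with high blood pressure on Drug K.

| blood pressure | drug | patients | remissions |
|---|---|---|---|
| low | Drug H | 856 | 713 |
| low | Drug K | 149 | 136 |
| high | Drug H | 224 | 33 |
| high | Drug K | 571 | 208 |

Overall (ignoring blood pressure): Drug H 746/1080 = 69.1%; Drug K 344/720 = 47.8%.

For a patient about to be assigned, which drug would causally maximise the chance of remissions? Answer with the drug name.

Blood pressure differs across drugs for reasons unrelated to any effect of the drug itself, and it separately predicts the outcome — a classic confounder. We must compare within blood pressure levels.
Within each level — low: 83.3% vs 91.3%; high: 14.7% vs 36.4% — Drug K is higher every time.

Drug K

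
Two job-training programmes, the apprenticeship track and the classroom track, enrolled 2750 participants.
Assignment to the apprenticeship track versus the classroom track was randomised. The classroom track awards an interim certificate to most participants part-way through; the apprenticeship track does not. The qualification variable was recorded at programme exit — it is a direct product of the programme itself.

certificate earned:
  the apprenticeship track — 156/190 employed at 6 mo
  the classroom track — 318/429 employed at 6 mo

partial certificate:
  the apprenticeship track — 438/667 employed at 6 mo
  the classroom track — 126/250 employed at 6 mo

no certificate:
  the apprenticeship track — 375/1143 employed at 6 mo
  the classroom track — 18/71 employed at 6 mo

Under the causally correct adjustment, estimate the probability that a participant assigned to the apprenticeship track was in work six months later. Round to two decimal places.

Within every qualification attained during the programme level the apprenticeship track has the higher rate, yet pooled the classroom track does — Simpson's reversal.
Qualification attained during the programme is downstream of the programme. One should not condition on a consequence of treatment, so the overall rates are the right comparison.
So P(outcome | do(the apprenticeship track)) is just the pooled rate for the apprenticeship track: 969/2000 = 0.484.

0.48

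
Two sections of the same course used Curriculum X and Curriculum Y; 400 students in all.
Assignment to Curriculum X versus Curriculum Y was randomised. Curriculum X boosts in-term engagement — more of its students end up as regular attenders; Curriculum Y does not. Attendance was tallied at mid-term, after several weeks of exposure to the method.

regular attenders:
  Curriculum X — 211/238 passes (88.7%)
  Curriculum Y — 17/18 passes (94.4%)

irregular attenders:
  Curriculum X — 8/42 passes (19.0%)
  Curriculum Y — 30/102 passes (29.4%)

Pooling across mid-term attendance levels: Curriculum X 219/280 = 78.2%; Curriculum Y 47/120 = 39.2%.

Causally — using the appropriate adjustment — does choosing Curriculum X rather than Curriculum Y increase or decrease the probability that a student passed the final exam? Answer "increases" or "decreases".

Because the teaching method influences mid-term attendance, mid-term attendance is a post-treatment mediator, not a confounder. Stratifying on it would bias the estimate; the causal effect is the crude pooled difference.
Pooled: Curriculum X 78.2% vs Curriculum Y 39.2%; Curriculum X is higher overall.

increases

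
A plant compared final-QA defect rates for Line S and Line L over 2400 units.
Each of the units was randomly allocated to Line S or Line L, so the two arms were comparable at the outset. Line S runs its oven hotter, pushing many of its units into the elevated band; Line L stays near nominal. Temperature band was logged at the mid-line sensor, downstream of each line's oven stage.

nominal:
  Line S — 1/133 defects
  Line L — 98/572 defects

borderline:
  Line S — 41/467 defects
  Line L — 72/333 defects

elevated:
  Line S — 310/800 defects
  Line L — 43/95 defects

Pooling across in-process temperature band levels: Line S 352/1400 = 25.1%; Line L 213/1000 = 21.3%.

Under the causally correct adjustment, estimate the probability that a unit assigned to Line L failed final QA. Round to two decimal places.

The in-process temperature band-specific comparison favours Line S throughout, but the pooled figures favour Line L. The question is whether to condition on in-process temperature band.
Because the line influences in-process temperature band, in-process temperature band is a post-treatment mediator, not a confounder. Stratifying on it would bias the estimate; the causal effect is the crude pooled difference.
So P(outcome | do(Line L)) is just the pooled rate for Line L: 213/1000 = 0.213.

0.21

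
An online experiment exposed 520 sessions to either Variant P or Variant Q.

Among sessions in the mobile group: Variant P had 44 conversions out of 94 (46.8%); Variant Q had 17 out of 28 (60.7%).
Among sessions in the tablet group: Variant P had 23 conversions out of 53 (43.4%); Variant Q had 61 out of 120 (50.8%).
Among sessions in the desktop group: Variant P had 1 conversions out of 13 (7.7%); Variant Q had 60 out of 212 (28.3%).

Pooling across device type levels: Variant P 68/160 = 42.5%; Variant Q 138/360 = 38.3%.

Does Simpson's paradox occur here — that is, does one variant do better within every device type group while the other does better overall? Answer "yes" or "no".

Within each device type level (mobile 46.8% vs 60.7%; tablet 43.4% vs 50.8%; desktop 7.7% vs 28.3%), Variant Q has the higher rate every time. Pooled: 42.5% vs 38.3% — Variant P has the higher rate overall. The two comparisons disagree.

yes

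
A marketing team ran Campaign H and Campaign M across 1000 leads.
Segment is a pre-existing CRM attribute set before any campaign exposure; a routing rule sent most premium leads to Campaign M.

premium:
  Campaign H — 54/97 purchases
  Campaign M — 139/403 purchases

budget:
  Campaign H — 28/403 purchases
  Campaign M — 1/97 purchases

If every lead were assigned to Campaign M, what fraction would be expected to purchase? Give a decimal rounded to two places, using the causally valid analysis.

0.18

Campaign H is higher inside every customer segment stratum but Campaign M is higher in aggregate. Whether to stratify depends on how customer segment relates to the campaign.
The imbalance in customer segment arose from how leads were allocated, not from anything the campaign did; and customer segment independently affects the outcome. The pooled gap is confounded — condition on customer segment.
Standardising Campaign M to the population customer segment mix: 0.500·139/403 + 0.500·1/97 = 0.178.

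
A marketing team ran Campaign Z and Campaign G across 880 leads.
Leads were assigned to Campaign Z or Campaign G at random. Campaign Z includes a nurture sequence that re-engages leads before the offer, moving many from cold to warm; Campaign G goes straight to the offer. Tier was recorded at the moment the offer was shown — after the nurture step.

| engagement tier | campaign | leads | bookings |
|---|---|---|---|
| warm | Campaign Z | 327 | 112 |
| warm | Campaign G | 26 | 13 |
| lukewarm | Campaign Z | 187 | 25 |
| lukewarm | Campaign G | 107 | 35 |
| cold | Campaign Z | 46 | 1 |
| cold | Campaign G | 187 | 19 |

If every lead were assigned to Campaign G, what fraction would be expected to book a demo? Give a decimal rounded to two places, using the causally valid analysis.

Campaign G is higher inside every engagement tier stratum but Campaign Z is higher in aggregate. Whether to stratify depends on how engagement tier relates to the campaign.
Engagement tier lies on the pathway campaign → engagement tier → outcome, so adjusting for it blocks the indirect effect. For the total causal effect of campaign, use the unadjusted pooled rates.
So P(outcome | do(Campaign G)) is just the pooled rate for Campaign G: 67/320 = 0.209.

0.21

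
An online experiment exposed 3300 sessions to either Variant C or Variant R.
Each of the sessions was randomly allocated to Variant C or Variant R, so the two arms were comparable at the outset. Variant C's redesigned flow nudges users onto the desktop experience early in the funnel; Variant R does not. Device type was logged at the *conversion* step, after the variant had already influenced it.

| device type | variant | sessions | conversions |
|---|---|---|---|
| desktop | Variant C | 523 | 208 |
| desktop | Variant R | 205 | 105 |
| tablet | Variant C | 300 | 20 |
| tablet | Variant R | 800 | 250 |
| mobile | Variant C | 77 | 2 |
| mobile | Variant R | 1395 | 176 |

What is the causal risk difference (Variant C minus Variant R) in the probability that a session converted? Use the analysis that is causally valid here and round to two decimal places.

+0.03

Variant R is higher inside every device type stratum but Variant C is higher in aggregate. Whether to stratify depends on how device type relates to the variant.
Device type here is a post-treatment variable shaped by the variant; conditioning on it would introduce bias rather than remove it. The overall comparison is the causal one.
The causal difference is the pooled difference: 0.256 − 0.221 = +0.034.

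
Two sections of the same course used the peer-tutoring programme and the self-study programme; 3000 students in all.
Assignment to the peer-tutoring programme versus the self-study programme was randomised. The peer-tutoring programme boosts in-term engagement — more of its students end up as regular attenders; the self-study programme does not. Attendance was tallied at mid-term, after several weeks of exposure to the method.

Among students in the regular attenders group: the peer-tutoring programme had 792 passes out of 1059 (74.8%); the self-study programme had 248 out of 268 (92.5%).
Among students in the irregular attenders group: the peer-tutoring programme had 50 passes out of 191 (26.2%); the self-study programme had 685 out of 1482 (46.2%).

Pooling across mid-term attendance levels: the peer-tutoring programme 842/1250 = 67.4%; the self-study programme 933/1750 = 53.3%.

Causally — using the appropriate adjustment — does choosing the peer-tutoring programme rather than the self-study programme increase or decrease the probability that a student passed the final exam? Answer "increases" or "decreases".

increases

Because the teaching method influences mid-term attendance, mid-term attendance is a post-treatment mediator, not a confounder. Stratifying on it would bias the estimate; the causal effect is the crude pooled difference.
Pooled: the peer-tutoring programme 67.4% vs the self-study programme 53.3%; the peer-tutoring programme is higher overall.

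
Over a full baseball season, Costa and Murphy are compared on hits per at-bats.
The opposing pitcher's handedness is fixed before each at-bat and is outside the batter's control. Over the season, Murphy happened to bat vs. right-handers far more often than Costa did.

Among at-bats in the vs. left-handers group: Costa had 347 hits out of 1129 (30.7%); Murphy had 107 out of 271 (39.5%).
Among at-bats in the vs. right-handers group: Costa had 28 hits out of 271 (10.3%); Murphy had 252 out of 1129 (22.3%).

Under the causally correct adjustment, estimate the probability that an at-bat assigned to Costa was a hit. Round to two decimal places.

0.21

Within every pitcher handedness level Murphy has the higher rate, yet pooled Costa does — Simpson's reversal.
Since pitcher handedness is a pre-existing factor (not a product of the player) and it affects the outcome on its own, it is a confounder. The stratified rates, not the pooled rate, identify the causal effect.
Standardising Costa to the population pitcher handedness mix: 0.500·347/1129 + 0.500·28/271 = 0.205.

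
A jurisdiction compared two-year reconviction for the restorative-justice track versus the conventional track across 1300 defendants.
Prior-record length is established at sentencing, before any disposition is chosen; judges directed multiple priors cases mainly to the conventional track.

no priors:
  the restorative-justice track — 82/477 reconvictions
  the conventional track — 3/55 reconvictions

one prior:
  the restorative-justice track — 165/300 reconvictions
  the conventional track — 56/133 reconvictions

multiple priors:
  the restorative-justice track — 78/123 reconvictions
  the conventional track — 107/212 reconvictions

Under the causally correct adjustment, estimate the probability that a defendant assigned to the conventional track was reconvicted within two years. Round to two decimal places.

the conventional track is lower inside every prior-record length stratum but the restorative-justice track is lower in aggregate. Whether to stratify depends on how prior-record length relates to the disposition.
Prior-record length differs across dispositions for reasons unrelated to any effect of the disposition itself, and it separately predicts the outcome — a classic confounder. We must compare within prior-record length levels.
Standardising the conventional track to the population prior-record length mix: 0.409·3/55 + 0.333·56/133 + 0.258·107/212 = 0.293.

0.29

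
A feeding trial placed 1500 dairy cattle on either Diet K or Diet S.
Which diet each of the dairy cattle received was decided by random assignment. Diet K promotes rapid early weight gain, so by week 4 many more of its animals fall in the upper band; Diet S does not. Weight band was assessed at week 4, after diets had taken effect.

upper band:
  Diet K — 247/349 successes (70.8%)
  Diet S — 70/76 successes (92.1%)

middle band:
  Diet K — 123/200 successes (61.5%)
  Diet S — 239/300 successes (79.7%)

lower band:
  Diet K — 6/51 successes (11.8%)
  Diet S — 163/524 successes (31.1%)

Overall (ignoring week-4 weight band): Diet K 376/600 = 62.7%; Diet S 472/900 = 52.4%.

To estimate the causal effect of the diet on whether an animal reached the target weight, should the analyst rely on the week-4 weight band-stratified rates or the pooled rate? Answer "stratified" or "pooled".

pooled

The distribution of week-4 weight band is itself part of what the diet does — it is an intermediate outcome. Holding it fixed would remove that part of the effect; the total effect is the pooled difference.
Pooled: Diet K 62.7% vs Diet S 52.4%; Diet K is higher overall.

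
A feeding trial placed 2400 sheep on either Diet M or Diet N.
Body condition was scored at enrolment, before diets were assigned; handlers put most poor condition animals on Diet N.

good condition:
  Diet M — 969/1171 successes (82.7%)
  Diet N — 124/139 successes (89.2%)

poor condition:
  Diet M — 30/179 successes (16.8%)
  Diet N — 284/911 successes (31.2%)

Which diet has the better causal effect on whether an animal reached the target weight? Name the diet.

Diet N

Diet N is higher inside every starting body condition stratum but Diet M is higher in aggregate. Whether to stratify depends on how starting body condition relates to the diet.
Starting body condition differs across diets for reasons unrelated to any effect of the diet itself, and it separately predicts the outcome — a classic confounder. We must compare within starting body condition levels.
Within each level — good condition: 82.7% vs 89.2%; poor condition: 16.8% vs 31.2% — Diet N is higher every time.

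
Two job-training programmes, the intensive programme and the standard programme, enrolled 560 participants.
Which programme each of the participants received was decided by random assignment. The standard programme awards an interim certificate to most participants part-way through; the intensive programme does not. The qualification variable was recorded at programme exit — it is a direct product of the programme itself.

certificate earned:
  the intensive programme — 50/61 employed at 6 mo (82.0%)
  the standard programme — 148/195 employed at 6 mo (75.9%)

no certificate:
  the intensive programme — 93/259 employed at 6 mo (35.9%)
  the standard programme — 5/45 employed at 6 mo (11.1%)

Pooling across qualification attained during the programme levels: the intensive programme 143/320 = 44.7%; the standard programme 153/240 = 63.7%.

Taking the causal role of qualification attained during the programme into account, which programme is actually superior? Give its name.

the standard programme

The stratified and pooled comparisons disagree (the intensive programme wins within each qualification attained during the programme; the standard programme wins overall), so the answer turns on the causal role of qualification attained during the programme.
Qualification attained during the programme is downstream of the programme. One should not condition on a consequence of treatment, so the overall rates are the right comparison.
Pooled: the intensive programme 44.7% vs the standard programme 63.7%; the standard programme is higher overall.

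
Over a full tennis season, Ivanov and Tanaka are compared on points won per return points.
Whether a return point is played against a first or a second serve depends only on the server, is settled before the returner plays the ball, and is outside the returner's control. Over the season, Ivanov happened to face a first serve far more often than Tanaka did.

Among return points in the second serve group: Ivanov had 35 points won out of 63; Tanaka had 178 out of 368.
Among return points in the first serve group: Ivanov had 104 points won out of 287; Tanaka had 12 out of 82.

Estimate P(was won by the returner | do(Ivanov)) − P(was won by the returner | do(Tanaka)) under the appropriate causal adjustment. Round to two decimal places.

+0.14

Ivanov is higher inside every serve type stratum but Tanaka is higher in aggregate. Whether to stratify depends on how serve type relates to the player.
The imbalance in serve type arose from how return points were allocated, not from anything the player did; and serve type independently affects the outcome. The pooled gap is confounded — condition on serve type.
Adjusting over the population distribution of serve type: 0.539·(0.556−0.484) + 0.461·(0.362−0.146) = +0.138.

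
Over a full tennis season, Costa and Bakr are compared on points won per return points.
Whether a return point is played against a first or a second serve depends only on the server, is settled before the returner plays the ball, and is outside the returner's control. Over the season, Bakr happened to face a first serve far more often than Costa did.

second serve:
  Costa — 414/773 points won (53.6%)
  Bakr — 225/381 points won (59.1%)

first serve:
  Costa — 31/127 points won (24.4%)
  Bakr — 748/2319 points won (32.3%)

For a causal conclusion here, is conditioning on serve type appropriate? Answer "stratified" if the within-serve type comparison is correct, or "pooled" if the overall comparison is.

stratified

Serve type differs across players for reasons unrelated to any effect of the player itself, and it separately predicts the outcome — a classic confounder. We must compare within serve type levels.
Within each level — second serve: 53.6% vs 59.1%; first serve: 24.4% vs 32.3% — Bakr is higher every time.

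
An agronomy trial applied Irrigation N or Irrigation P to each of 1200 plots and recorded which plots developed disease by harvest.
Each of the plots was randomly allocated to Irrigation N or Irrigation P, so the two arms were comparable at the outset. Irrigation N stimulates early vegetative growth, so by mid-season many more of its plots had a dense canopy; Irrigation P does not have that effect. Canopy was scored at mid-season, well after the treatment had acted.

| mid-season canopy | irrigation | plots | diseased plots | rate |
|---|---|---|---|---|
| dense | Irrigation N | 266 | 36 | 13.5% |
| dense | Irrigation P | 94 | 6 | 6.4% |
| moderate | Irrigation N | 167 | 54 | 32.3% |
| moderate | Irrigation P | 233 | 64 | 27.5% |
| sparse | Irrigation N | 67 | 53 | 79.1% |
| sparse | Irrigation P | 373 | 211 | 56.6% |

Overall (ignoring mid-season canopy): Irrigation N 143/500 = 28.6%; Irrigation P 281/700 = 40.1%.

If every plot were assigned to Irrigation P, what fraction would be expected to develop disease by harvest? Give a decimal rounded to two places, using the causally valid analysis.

0.40

Mid-season canopy here is a post-treatment variable shaped by the irrigation; conditioning on it would introduce bias rather than remove it. The overall comparison is the causal one.
So P(outcome | do(Irrigation P)) is just the pooled rate for Irrigation P: 281/700 = 0.401.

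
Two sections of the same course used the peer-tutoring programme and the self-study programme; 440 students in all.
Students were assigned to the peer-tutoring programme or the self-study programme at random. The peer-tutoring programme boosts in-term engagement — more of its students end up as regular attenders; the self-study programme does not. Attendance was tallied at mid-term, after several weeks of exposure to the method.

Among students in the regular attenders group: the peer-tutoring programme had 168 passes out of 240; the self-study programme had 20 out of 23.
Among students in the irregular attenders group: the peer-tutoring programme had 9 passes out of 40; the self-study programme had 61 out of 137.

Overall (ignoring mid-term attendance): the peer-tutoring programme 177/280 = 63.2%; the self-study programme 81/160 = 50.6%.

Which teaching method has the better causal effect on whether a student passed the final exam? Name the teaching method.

the peer-tutoring programme

Mid-term attendance here is a post-treatment variable shaped by the teaching method; conditioning on it would introduce bias rather than remove it. The overall comparison is the causal one.
Pooled: the peer-tutoring programme 63.2% vs the self-study programme 50.6%; the peer-tutoring programme is higher overall.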